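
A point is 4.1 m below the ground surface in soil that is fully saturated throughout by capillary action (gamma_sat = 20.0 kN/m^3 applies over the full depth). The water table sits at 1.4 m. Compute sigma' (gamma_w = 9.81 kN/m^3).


Total stress = gamma_sat * depth
sigma = 20.0 * 4.1 = 82.0 kPa
Pore water pressure u = gamma_w * (depth - d_wt)
u = 9.81 * (4.1 - 1.4) = 26.487 kPa
Effective stress = sigma - u
sigma' = 82.0 - 26.487 = 55.51 kPa


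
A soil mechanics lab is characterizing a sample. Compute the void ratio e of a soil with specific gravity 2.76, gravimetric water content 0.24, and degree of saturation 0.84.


Using the relation e = Gs * w / S
e = 2.76 * 0.24 / 0.84
e = 0.7886


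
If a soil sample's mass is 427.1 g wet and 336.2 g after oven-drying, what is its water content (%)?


Using w = (m_wet - m_dry) / m_dry * 100
m_wet - m_dry = 427.1 - 336.2 = 90.9 g
w = 90.9 / 336.2 * 100
w = 27.04 %


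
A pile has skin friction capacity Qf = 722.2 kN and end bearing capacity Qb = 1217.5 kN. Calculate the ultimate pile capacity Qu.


Using Qu = Qf + Qb
Qu = 722.2 + 1217.5
Qu = 1939.7 kN


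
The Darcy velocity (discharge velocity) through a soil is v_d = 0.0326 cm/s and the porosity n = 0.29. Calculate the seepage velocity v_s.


Using v_s = v_d / n
v_s = 0.0326 / 0.29
v_s = 0.11241 cm/s


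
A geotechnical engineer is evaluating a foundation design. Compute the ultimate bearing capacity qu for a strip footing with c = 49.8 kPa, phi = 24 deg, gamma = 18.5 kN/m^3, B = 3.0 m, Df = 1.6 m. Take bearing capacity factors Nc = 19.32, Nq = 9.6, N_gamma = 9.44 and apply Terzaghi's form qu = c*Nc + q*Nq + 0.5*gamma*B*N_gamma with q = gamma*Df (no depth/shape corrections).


Result: 1508.26 kPa

Derivation:
Compute qu = c*Nc + gamma*Df*Nq + 0.5*gamma*B*N_gamma
Term 1: 49.8 * 19.32 = 962.136
Term 2: 18.5 * 1.6 * 9.6 = 284.16
Term 3: 0.5 * 18.5 * 3.0 * 9.44 = 261.96
qu = 962.136 + 284.16 + 261.96
qu = 1508.26 kPa


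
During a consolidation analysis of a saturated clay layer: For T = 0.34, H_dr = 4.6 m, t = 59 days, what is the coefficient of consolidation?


Using cv = T * H_dr^2 / t
H_dr^2 = 4.6^2 = 21.16
cv = 0.34 * 21.16 / 59
cv = 0.12194 m^2/day


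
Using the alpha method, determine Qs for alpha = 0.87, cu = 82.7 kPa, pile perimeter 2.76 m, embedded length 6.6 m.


Using Qs = alpha * cu * perimeter * L
Qs = 0.87 * 82.7 * 2.76 * 6.6
Qs = 1310.62 kN


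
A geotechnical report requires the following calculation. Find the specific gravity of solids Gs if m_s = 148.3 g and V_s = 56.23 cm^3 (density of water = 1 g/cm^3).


Using Gs = m_s / (V_s * rho_w)
Since rho_w = 1 g/cm^3:
Gs = 148.3 / 56.23
Gs = 2.637


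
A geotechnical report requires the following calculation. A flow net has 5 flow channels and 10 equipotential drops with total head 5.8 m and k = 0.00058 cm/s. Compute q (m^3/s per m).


Result: 1.682e-05 m^3/s per m

Derivation:
Convert k to m/s for unit consistency with H:
k = 0.00058 cm/s = 0.00058 / 100 m/s = 5.8e-06 m/s
Using q = k * H * Nf / Nd
Nf / Nd = 5 / 10 = 0.5
q = 5.8e-06 * 5.8 * 0.5
q = 1.682e-05 m^3/s per m


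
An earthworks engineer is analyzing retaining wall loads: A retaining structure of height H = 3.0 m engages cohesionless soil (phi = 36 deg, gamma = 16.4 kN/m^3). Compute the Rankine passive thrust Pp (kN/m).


Compute passive earth pressure coefficient:
Kp = tan^2(45 + phi/2) = tan^2(63.0) = 3.85184
Compute passive force:
Pp = 0.5 * Kp * gamma * H^2
Pp = 0.5 * 3.85184 * 16.4 * 3.0^2
Pp = 284.27 kN/m


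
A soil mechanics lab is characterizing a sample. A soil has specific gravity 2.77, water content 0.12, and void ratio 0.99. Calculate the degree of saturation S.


Using S = Gs * w / e
S = 2.77 * 0.12 / 0.99
S = 0.3358


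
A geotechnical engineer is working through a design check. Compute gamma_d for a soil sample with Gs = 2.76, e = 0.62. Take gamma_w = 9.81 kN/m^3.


Result: 16.713 kN/m^3

Derivation:
Using gamma_d = Gs * gamma_w / (1 + e)
gamma_d = 2.76 * 9.81 / (1 + 0.62)
gamma_d = 2.76 * 9.81 / 1.62
gamma_d = 16.713 kN/m^3


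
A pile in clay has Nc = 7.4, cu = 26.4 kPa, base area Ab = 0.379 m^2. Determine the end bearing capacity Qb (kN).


Result: 74.04 kN

Derivation:
Using Qb = Nc * cu * Ab
Qb = 7.4 * 26.4 * 0.379
Qb = 74.04 kN


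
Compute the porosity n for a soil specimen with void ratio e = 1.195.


Using the relation n = e / (1 + e)
n = 1.195 / (1 + 1.195)
n = 1.195 / 2.195
n = 0.5444


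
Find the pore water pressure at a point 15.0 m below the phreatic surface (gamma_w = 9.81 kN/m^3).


Using u = gamma_w * h_w
u = 9.81 * 15.0
u = 147.15 kPa


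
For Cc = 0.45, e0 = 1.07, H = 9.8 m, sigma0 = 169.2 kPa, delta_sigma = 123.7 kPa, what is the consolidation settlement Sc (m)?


Using Sc = Cc * H / (1 + e0) * log10((sigma0 + delta_sigma) / sigma0)
Stress ratio = (169.2 + 123.7) / 169.2 = 1.73109
log10(1.73109) = 0.238319
Cc * H / (1 + e0) = 0.45 * 9.8 / (1 + 1.07) = 2.13043
Sc = 2.13043 * 0.238319
Sc = 0.5077 m


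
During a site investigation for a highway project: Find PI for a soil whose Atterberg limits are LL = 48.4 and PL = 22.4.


Result: 26.0

Derivation:
Using PI = LL - PL
PI = 48.4 - 22.4
PI = 26.0


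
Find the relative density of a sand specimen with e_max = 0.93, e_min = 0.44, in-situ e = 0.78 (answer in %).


Using Dr = (e_max - e) / (e_max - e_min) * 100
e_max - e = 0.93 - 0.78 = 0.15
e_max - e_min = 0.93 - 0.44 = 0.49
Dr = 0.15 / 0.49 * 100
Dr = 30.61 %


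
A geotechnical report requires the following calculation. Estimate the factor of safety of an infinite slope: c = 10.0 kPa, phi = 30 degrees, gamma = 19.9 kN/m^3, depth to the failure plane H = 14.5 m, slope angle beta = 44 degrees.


Result: 0.667

Derivation:
Using Fs = c / (gamma*H*sin(beta)*cos(beta)) + tan(phi)/tan(beta)
Cohesion contribution = 10.0 / (19.9*14.5*sin(44)*cos(44))
Cohesion contribution = 0.0693543
Friction contribution = tan(30)/tan(44) = 0.597864
Fs = 0.0693543 + 0.597864
Fs = 0.667


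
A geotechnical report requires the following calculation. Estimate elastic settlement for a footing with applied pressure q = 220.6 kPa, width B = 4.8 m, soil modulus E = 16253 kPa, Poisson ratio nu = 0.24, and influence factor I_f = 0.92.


Using Se = q * B * (1 - nu^2) * I_f / E
1 - nu^2 = 1 - 0.24^2 = 0.9424
Se = 220.6 * 4.8 * 0.9424 * 0.92 / 16253
Se = 0.056485 m
Convert to mm: Se = 0.056485 * 1000 = 56.485 mm


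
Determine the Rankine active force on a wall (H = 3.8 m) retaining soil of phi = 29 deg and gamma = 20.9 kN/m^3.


Compute active earth pressure coefficient:
Ka = tan^2(45 - phi/2) = tan^2(30.5) = 0.346974
Compute active force:
Pa = 0.5 * Ka * gamma * H^2
Pa = 0.5 * 0.346974 * 20.9 * 3.8^2
Pa = 52.36 kN/m


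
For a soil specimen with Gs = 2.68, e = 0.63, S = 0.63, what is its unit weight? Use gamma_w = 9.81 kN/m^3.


Using gamma = gamma_w * (Gs + S*e) / (1 + e)
Numerator: Gs + S*e = 2.68 + 0.63*0.63 = 3.0769
Denominator: 1 + e = 1 + 0.63 = 1.63
gamma = 9.81 * 3.0769 / 1.63
gamma = 18.518 kN/m^3


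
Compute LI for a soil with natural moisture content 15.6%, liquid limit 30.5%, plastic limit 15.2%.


First compute the plasticity index:
PI = LL - PL = 30.5 - 15.2 = 15.3
Then compute the liquidity index:
LI = (w - PL) / PI
LI = (15.6 - 15.2) / 15.3
LI = 0.026


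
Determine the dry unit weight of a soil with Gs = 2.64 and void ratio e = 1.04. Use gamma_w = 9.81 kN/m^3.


Result: 12.695 kN/m^3

Derivation:
Using gamma_d = Gs * gamma_w / (1 + e)
gamma_d = 2.64 * 9.81 / (1 + 1.04)
gamma_d = 2.64 * 9.81 / 2.04
gamma_d = 12.695 kN/m^3


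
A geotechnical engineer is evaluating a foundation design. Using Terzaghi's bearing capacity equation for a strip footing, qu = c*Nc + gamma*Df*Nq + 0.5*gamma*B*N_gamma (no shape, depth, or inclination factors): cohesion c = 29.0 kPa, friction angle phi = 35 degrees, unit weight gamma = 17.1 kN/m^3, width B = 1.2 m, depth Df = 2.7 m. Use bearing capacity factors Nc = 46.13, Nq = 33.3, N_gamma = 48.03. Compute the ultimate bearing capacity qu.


Compute qu = c*Nc + gamma*Df*Nq + 0.5*gamma*B*N_gamma
Term 1: 29.0 * 46.13 = 1337.77
Term 2: 17.1 * 2.7 * 33.3 = 1537.461
Term 3: 0.5 * 17.1 * 1.2 * 48.03 = 492.7878
qu = 1337.77 + 1537.461 + 492.7878
qu = 3368.02 kPa


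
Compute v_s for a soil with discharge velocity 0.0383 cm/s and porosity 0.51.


Result: 0.0751 cm/s

Derivation:
Using v_s = v_d / n
v_s = 0.0383 / 0.51
v_s = 0.0751 cm/s


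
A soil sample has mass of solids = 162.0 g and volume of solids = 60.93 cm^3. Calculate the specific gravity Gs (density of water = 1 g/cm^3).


Using Gs = m_s / (V_s * rho_w)
Since rho_w = 1 g/cm^3:
Gs = 162.0 / 60.93
Gs = 2.659


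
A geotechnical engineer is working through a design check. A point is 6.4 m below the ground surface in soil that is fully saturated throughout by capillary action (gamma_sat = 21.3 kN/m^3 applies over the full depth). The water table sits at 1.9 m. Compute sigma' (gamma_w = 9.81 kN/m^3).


Total stress = gamma_sat * depth
sigma = 21.3 * 6.4 = 136.32 kPa
Pore water pressure u = gamma_w * (depth - d_wt)
u = 9.81 * (6.4 - 1.9) = 44.145 kPa
Effective stress = sigma - u
sigma' = 136.32 - 44.145 = 92.18 kPa


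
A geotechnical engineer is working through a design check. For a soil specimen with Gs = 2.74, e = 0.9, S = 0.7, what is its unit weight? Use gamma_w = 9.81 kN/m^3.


Result: 17.4 kN/m^3

Derivation:
Using gamma = gamma_w * (Gs + S*e) / (1 + e)
Numerator: Gs + S*e = 2.74 + 0.7*0.9 = 3.37
Denominator: 1 + e = 1 + 0.9 = 1.9
gamma = 9.81 * 3.37 / 1.9
gamma = 17.4 kN/m^3


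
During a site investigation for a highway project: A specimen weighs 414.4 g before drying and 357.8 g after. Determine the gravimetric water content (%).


Result: 15.82 %

Derivation:
Using w = (m_wet - m_dry) / m_dry * 100
m_wet - m_dry = 414.4 - 357.8 = 56.6 g
w = 56.6 / 357.8 * 100
w = 15.82 %


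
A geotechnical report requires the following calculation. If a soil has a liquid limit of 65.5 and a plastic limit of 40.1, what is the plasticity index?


Using PI = LL - PL
PI = 65.5 - 40.1
PI = 25.4


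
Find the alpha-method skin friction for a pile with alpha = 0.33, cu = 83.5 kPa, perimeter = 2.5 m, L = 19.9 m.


Using Qs = alpha * cu * perimeter * L
Qs = 0.33 * 83.5 * 2.5 * 19.9
Qs = 1370.86 kN


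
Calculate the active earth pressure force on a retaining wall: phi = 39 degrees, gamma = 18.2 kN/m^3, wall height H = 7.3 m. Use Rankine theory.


Result: 110.33 kN/m

Derivation:
Compute active earth pressure coefficient:
Ka = tan^2(45 - phi/2) = tan^2(25.5) = 0.227506
Compute active force:
Pa = 0.5 * Ka * gamma * H^2
Pa = 0.5 * 0.227506 * 18.2 * 7.3^2
Pa = 110.33 kN/m


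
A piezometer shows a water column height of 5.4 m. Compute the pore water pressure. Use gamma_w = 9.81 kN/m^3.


Result: 52.97 kPa

Derivation:
Using u = gamma_w * h_w
u = 9.81 * 5.4
u = 52.97 kPa


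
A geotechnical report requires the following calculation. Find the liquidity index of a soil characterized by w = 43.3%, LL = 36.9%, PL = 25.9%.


First compute the plasticity index:
PI = LL - PL = 36.9 - 25.9 = 11.0
Then compute the liquidity index:
LI = (w - PL) / PI
LI = (43.3 - 25.9) / 11.0
LI = 1.582


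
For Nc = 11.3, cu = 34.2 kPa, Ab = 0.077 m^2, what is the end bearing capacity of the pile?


Using Qb = Nc * cu * Ab
Qb = 11.3 * 34.2 * 0.077
Qb = 29.76 kN


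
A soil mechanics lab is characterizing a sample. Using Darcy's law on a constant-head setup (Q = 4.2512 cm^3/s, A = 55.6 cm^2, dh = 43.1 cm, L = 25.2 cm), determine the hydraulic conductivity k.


Compute hydraulic gradient:
i = dh / L = 43.1 / 25.2 = 1.71032
Then apply Darcy's law:
k = Q / (A * i)
k = 4.2512 / (55.6 * 1.71032)
k = 4.2512 / 95.0937
k = 0.044705 cm/s


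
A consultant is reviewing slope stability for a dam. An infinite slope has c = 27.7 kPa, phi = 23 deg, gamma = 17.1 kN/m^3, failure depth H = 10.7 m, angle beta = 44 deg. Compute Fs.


Using Fs = c / (gamma*H*sin(beta)*cos(beta)) + tan(phi)/tan(beta)
Cohesion contribution = 27.7 / (17.1*10.7*sin(44)*cos(44))
Cohesion contribution = 0.302966
Friction contribution = tan(23)/tan(44) = 0.439557
Fs = 0.302966 + 0.439557
Fs = 0.743


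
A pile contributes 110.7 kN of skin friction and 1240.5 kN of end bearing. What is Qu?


Result: 1351.2 kN

Derivation:
Using Qu = Qf + Qb
Qu = 110.7 + 1240.5
Qu = 1351.2 kN


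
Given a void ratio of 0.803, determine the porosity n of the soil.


Using the relation n = e / (1 + e)
n = 0.803 / (1 + 0.803)
n = 0.803 / 1.803
n = 0.4454


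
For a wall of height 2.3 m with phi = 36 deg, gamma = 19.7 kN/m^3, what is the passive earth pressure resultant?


Result: 200.71 kN/m

Derivation:
Compute passive earth pressure coefficient:
Kp = tan^2(45 + phi/2) = tan^2(63.0) = 3.85184
Compute passive force:
Pp = 0.5 * Kp * gamma * H^2
Pp = 0.5 * 3.85184 * 19.7 * 2.3^2
Pp = 200.71 kN/m


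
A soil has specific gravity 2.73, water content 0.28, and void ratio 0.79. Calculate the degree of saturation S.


Result: 0.9676

Derivation:
Using S = Gs * w / e
S = 2.73 * 0.28 / 0.79
S = 0.9676


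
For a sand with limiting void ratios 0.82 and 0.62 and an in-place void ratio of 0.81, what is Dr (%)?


Result: 5.0 %

Derivation:
Using Dr = (e_max - e) / (e_max - e_min) * 100
e_max - e = 0.82 - 0.81 = 0.01
e_max - e_min = 0.82 - 0.62 = 0.2
Dr = 0.01 / 0.2 * 100
Dr = 5.0 %


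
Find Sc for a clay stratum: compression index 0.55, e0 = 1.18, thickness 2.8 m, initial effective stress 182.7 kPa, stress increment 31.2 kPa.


Using Sc = Cc * H / (1 + e0) * log10((sigma0 + delta_sigma) / sigma0)
Stress ratio = (182.7 + 31.2) / 182.7 = 1.17077
log10(1.17077) = 0.0684722
Cc * H / (1 + e0) = 0.55 * 2.8 / (1 + 1.18) = 0.706422
Sc = 0.706422 * 0.0684722
Sc = 0.0484 m


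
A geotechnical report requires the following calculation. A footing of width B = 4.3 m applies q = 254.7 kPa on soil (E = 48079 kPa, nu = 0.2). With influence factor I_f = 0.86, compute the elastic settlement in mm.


Using Se = q * B * (1 - nu^2) * I_f / E
1 - nu^2 = 1 - 0.2^2 = 0.96
Se = 254.7 * 4.3 * 0.96 * 0.86 / 48079
Se = 0.018807 m
Convert to mm: Se = 0.018807 * 1000 = 18.807 mm


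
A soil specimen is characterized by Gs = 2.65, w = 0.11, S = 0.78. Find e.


Using the relation e = Gs * w / S
e = 2.65 * 0.11 / 0.78
e = 0.3737


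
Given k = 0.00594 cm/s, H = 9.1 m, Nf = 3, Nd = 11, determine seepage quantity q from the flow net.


Convert k to m/s for unit consistency with H:
k = 0.00594 cm/s = 0.00594 / 100 m/s = 5.94e-05 m/s
Using q = k * H * Nf / Nd
Nf / Nd = 3 / 11 = 0.2727
q = 5.94e-05 * 9.1 * 0.2727
q = 0.0001474 m^3/s per m


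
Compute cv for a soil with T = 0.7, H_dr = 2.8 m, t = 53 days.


Using cv = T * H_dr^2 / t
H_dr^2 = 2.8^2 = 7.84
cv = 0.7 * 7.84 / 53
cv = 0.10355 m^2/day


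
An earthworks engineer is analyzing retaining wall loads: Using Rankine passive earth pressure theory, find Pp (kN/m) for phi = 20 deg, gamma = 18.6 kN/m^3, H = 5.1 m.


Result: 493.37 kN/m

Derivation:
Compute passive earth pressure coefficient:
Kp = tan^2(45 + phi/2) = tan^2(55.0) = 2.039607
Compute passive force:
Pp = 0.5 * Kp * gamma * H^2
Pp = 0.5 * 2.039607 * 18.6 * 5.1^2
Pp = 493.37 kN/m


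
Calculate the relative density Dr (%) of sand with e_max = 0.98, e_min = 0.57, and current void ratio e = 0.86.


Using Dr = (e_max - e) / (e_max - e_min) * 100
e_max - e = 0.98 - 0.86 = 0.12
e_max - e_min = 0.98 - 0.57 = 0.41
Dr = 0.12 / 0.41 * 100
Dr = 29.27 %


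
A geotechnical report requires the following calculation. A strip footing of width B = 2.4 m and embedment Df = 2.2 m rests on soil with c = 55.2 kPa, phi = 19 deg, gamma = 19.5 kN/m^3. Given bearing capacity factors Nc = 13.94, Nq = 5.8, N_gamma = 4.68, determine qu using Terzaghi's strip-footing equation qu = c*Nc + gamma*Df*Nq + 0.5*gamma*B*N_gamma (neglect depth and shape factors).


Compute qu = c*Nc + gamma*Df*Nq + 0.5*gamma*B*N_gamma
Term 1: 55.2 * 13.94 = 769.488
Term 2: 19.5 * 2.2 * 5.8 = 248.82
Term 3: 0.5 * 19.5 * 2.4 * 4.68 = 109.512
qu = 769.488 + 248.82 + 109.512
qu = 1127.82 kPa


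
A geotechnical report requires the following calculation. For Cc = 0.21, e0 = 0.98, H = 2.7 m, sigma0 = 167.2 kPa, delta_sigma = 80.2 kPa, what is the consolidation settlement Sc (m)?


Result: 0.0487 m

Derivation:
Using Sc = Cc * H / (1 + e0) * log10((sigma0 + delta_sigma) / sigma0)
Stress ratio = (167.2 + 80.2) / 167.2 = 1.47967
log10(1.47967) = 0.170163
Cc * H / (1 + e0) = 0.21 * 2.7 / (1 + 0.98) = 0.286364
Sc = 0.286364 * 0.170163
Sc = 0.0487 m


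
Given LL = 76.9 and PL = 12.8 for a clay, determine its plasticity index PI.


Using PI = LL - PL
PI = 76.9 - 12.8
PI = 64.1


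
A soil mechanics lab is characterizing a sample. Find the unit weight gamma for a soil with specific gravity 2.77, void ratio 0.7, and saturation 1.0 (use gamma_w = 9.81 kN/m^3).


Using gamma = gamma_w * (Gs + S*e) / (1 + e)
Numerator: Gs + S*e = 2.77 + 1.0*0.7 = 3.47
Denominator: 1 + e = 1 + 0.7 = 1.7
gamma = 9.81 * 3.47 / 1.7
gamma = 20.024 kN/m^3


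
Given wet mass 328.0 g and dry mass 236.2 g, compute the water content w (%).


Using w = (m_wet - m_dry) / m_dry * 100
m_wet - m_dry = 328.0 - 236.2 = 91.8 g
w = 91.8 / 236.2 * 100
w = 38.87 %


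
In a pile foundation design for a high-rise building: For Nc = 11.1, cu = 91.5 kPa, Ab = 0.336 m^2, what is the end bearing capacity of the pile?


Result: 341.26 kN

Derivation:
Using Qb = Nc * cu * Ab
Qb = 11.1 * 91.5 * 0.336
Qb = 341.26 kN


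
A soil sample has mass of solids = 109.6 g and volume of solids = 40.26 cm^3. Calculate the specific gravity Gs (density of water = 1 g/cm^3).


Result: 2.722

Derivation:
Using Gs = m_s / (V_s * rho_w)
Since rho_w = 1 g/cm^3:
Gs = 109.6 / 40.26
Gs = 2.722


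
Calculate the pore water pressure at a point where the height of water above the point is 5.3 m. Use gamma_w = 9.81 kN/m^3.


Using u = gamma_w * h_w
u = 9.81 * 5.3
u = 51.99 kPa


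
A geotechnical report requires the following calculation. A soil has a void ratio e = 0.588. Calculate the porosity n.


Result: 0.3703

Derivation:
Using the relation n = e / (1 + e)
n = 0.588 / (1 + 0.588)
n = 0.588 / 1.588
n = 0.3703


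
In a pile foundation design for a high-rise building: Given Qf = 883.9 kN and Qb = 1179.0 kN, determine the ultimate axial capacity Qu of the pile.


Using Qu = Qf + Qb
Qu = 883.9 + 1179.0
Qu = 2062.9 kN


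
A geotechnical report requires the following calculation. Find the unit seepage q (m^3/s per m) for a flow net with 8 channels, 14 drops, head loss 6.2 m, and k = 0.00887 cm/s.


Convert k to m/s for unit consistency with H:
k = 0.00887 cm/s = 0.00887 / 100 m/s = 8.87e-05 m/s
Using q = k * H * Nf / Nd
Nf / Nd = 8 / 14 = 0.5714
q = 8.87e-05 * 6.2 * 0.5714
q = 0.0003143 m^3/s per m


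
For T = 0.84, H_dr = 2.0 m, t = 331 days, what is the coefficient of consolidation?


Using cv = T * H_dr^2 / t
H_dr^2 = 2.0^2 = 4.0
cv = 0.84 * 4.0 / 331
cv = 0.01015 m^2/day


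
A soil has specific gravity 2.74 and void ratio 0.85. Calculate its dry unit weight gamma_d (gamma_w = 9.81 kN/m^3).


Using gamma_d = Gs * gamma_w / (1 + e)
gamma_d = 2.74 * 9.81 / (1 + 0.85)
gamma_d = 2.74 * 9.81 / 1.85
gamma_d = 14.529 kN/m^3


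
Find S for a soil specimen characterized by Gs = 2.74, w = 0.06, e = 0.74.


Using S = Gs * w / e
S = 2.74 * 0.06 / 0.74
S = 0.2222


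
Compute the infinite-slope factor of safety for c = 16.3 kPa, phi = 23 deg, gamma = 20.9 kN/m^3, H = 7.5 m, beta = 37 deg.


Result: 0.78

Derivation:
Using Fs = c / (gamma*H*sin(beta)*cos(beta)) + tan(phi)/tan(beta)
Cohesion contribution = 16.3 / (20.9*7.5*sin(37)*cos(37))
Cohesion contribution = 0.216356
Friction contribution = tan(23)/tan(37) = 0.563297
Fs = 0.216356 + 0.563297
Fs = 0.78


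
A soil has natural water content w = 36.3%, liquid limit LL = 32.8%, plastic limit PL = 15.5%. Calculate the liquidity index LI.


Result: 1.202

Derivation:
First compute the plasticity index:
PI = LL - PL = 32.8 - 15.5 = 17.3
Then compute the liquidity index:
LI = (w - PL) / PI
LI = (36.3 - 15.5) / 17.3
LI = 1.202


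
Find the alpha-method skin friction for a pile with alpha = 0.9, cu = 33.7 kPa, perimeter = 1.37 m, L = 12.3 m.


Result: 511.09 kN

Derivation:
Using Qs = alpha * cu * perimeter * L
Qs = 0.9 * 33.7 * 1.37 * 12.3
Qs = 511.09 kN


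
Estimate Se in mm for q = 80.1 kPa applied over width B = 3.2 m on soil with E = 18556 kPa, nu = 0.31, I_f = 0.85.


Using Se = q * B * (1 - nu^2) * I_f / E
1 - nu^2 = 1 - 0.31^2 = 0.9039
Se = 80.1 * 3.2 * 0.9039 * 0.85 / 18556
Se = 0.010613 m
Convert to mm: Se = 0.010613 * 1000 = 10.613 mm


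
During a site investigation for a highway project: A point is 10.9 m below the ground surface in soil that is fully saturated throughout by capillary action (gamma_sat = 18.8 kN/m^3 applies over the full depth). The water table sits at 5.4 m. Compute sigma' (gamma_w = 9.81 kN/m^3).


Total stress = gamma_sat * depth
sigma = 18.8 * 10.9 = 204.92 kPa
Pore water pressure u = gamma_w * (depth - d_wt)
u = 9.81 * (10.9 - 5.4) = 53.955 kPa
Effective stress = sigma - u
sigma' = 204.92 - 53.955 = 150.97 kPa


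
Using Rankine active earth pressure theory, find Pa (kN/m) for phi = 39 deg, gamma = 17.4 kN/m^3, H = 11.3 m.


Result: 252.74 kN/m

Derivation:
Compute active earth pressure coefficient:
Ka = tan^2(45 - phi/2) = tan^2(25.5) = 0.227506
Compute active force:
Pa = 0.5 * Ka * gamma * H^2
Pa = 0.5 * 0.227506 * 17.4 * 11.3^2
Pa = 252.74 kN/m


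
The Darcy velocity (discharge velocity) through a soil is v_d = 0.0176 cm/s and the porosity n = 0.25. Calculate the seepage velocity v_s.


Using v_s = v_d / n
v_s = 0.0176 / 0.25
v_s = 0.0704 cm/s


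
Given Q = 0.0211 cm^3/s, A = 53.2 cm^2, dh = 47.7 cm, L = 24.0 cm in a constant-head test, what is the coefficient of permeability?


Compute hydraulic gradient:
i = dh / L = 47.7 / 24.0 = 1.9875
Then apply Darcy's law:
k = Q / (A * i)
k = 0.0211 / (53.2 * 1.9875)
k = 0.0211 / 105.735
k = 0.0002 cm/s


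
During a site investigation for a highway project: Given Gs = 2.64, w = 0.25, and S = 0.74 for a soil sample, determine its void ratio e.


Using the relation e = Gs * w / S
e = 2.64 * 0.25 / 0.74
e = 0.8919


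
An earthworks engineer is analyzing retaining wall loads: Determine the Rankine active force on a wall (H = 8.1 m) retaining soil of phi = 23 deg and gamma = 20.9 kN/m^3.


Result: 300.37 kN/m

Derivation:
Compute active earth pressure coefficient:
Ka = tan^2(45 - phi/2) = tan^2(33.5) = 0.438092
Compute active force:
Pa = 0.5 * Ka * gamma * H^2
Pa = 0.5 * 0.438092 * 20.9 * 8.1^2
Pa = 300.37 kN/m


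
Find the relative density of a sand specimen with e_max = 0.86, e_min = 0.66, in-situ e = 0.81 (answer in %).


Result: 25.0 %

Derivation:
Using Dr = (e_max - e) / (e_max - e_min) * 100
e_max - e = 0.86 - 0.81 = 0.05
e_max - e_min = 0.86 - 0.66 = 0.2
Dr = 0.05 / 0.2 * 100
Dr = 25.0 %


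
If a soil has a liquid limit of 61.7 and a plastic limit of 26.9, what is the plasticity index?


Using PI = LL - PL
PI = 61.7 - 26.9
PI = 34.8


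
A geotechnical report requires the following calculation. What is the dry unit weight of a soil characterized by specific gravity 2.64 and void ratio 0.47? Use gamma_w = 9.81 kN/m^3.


Result: 17.618 kN/m^3

Derivation:
Using gamma_d = Gs * gamma_w / (1 + e)
gamma_d = 2.64 * 9.81 / (1 + 0.47)
gamma_d = 2.64 * 9.81 / 1.47
gamma_d = 17.618 kN/m^3


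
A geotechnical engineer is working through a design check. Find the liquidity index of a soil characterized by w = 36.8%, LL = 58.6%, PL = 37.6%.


First compute the plasticity index:
PI = LL - PL = 58.6 - 37.6 = 21.0
Then compute the liquidity index:
LI = (w - PL) / PI
LI = (36.8 - 37.6) / 21.0
LI = -0.038


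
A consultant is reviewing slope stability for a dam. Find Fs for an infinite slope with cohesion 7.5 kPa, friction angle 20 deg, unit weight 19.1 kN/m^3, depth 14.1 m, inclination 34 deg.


Using Fs = c / (gamma*H*sin(beta)*cos(beta)) + tan(phi)/tan(beta)
Cohesion contribution = 7.5 / (19.1*14.1*sin(34)*cos(34))
Cohesion contribution = 0.0600721
Friction contribution = tan(20)/tan(34) = 0.539608
Fs = 0.0600721 + 0.539608
Fs = 0.6


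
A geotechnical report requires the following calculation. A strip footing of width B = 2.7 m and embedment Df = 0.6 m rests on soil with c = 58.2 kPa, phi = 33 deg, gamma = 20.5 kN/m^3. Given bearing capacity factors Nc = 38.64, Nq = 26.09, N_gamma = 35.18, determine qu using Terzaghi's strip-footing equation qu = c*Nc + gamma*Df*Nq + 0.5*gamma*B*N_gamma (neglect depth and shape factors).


Compute qu = c*Nc + gamma*Df*Nq + 0.5*gamma*B*N_gamma
Term 1: 58.2 * 38.64 = 2248.848
Term 2: 20.5 * 0.6 * 26.09 = 320.907
Term 3: 0.5 * 20.5 * 2.7 * 35.18 = 973.6065
qu = 2248.848 + 320.907 + 973.6065
qu = 3543.36 kPa


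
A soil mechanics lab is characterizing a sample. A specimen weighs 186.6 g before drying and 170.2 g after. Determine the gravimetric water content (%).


Using w = (m_wet - m_dry) / m_dry * 100
m_wet - m_dry = 186.6 - 170.2 = 16.4 g
w = 16.4 / 170.2 * 100
w = 9.64 %


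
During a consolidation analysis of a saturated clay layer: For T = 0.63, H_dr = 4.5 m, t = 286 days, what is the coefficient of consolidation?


Using cv = T * H_dr^2 / t
H_dr^2 = 4.5^2 = 20.25
cv = 0.63 * 20.25 / 286
cv = 0.04461 m^2/day


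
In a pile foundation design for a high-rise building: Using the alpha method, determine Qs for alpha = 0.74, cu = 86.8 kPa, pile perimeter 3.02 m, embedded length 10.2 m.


Using Qs = alpha * cu * perimeter * L
Qs = 0.74 * 86.8 * 3.02 * 10.2
Qs = 1978.6 kN


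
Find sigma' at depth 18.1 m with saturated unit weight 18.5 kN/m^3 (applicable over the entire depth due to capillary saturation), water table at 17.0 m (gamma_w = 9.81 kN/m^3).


Total stress = gamma_sat * depth
sigma = 18.5 * 18.1 = 334.85 kPa
Pore water pressure u = gamma_w * (depth - d_wt)
u = 9.81 * (18.1 - 17.0) = 10.791 kPa
Effective stress = sigma - u
sigma' = 334.85 - 10.791 = 324.06 kPa


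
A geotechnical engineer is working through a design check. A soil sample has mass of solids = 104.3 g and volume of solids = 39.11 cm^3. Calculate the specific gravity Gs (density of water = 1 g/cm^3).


Result: 2.667

Derivation:
Using Gs = m_s / (V_s * rho_w)
Since rho_w = 1 g/cm^3:
Gs = 104.3 / 39.11
Gs = 2.667


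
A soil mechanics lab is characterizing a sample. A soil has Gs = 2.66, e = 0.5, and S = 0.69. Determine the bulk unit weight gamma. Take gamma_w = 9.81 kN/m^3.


Result: 19.653 kN/m^3

Derivation:
Using gamma = gamma_w * (Gs + S*e) / (1 + e)
Numerator: Gs + S*e = 2.66 + 0.69*0.5 = 3.005
Denominator: 1 + e = 1 + 0.5 = 1.5
gamma = 9.81 * 3.005 / 1.5
gamma = 19.653 kN/m^3


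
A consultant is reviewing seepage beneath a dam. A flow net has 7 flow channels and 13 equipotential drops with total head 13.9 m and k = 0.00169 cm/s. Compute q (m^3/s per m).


Convert k to m/s for unit consistency with H:
k = 0.00169 cm/s = 0.00169 / 100 m/s = 1.69e-05 m/s
Using q = k * H * Nf / Nd
Nf / Nd = 7 / 13 = 0.5385
q = 1.69e-05 * 13.9 * 0.5385
q = 0.0001265 m^3/s per m


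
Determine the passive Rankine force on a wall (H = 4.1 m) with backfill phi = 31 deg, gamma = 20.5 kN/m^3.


Compute passive earth pressure coefficient:
Kp = tan^2(45 + phi/2) = tan^2(60.5) = 3.124035
Compute passive force:
Pp = 0.5 * Kp * gamma * H^2
Pp = 0.5 * 3.124035 * 20.5 * 4.1^2
Pp = 538.28 kN/m


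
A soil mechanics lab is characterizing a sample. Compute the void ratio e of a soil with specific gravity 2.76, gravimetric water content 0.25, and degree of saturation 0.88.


Using the relation e = Gs * w / S
e = 2.76 * 0.25 / 0.88
e = 0.7841


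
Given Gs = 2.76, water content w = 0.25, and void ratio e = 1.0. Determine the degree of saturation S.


Result: 0.69

Derivation:
Using S = Gs * w / e
S = 2.76 * 0.25 / 1.0
S = 0.69


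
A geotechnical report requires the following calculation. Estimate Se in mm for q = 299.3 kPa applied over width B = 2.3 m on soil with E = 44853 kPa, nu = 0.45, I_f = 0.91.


Result: 11.138 mm

Derivation:
Using Se = q * B * (1 - nu^2) * I_f / E
1 - nu^2 = 1 - 0.45^2 = 0.7975
Se = 299.3 * 2.3 * 0.7975 * 0.91 / 44853
Se = 0.011138 m
Convert to mm: Se = 0.011138 * 1000 = 11.138 mm


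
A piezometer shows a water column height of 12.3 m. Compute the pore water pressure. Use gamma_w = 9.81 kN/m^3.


Using u = gamma_w * h_w
u = 9.81 * 12.3
u = 120.66 kPa


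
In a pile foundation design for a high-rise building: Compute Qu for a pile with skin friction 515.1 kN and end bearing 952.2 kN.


Using Qu = Qf + Qb
Qu = 515.1 + 952.2
Qu = 1467.3 kN


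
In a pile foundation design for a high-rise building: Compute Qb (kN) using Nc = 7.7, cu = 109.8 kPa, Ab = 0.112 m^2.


Result: 94.69 kN

Derivation:
Using Qb = Nc * cu * Ab
Qb = 7.7 * 109.8 * 0.112
Qb = 94.69 kN


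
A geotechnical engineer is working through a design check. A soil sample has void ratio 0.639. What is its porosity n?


Result: 0.3899

Derivation:
Using the relation n = e / (1 + e)
n = 0.639 / (1 + 0.639)
n = 0.639 / 1.639
n = 0.3899


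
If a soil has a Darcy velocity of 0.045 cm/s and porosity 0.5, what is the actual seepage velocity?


Using v_s = v_d / n
v_s = 0.045 / 0.5
v_s = 0.09 cm/s


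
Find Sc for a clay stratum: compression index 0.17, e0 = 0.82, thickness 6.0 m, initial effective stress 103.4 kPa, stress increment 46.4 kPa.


Result: 0.0902 m

Derivation:
Using Sc = Cc * H / (1 + e0) * log10((sigma0 + delta_sigma) / sigma0)
Stress ratio = (103.4 + 46.4) / 103.4 = 1.44874
log10(1.44874) = 0.160991
Cc * H / (1 + e0) = 0.17 * 6.0 / (1 + 0.82) = 0.56044
Sc = 0.56044 * 0.160991
Sc = 0.0902 m


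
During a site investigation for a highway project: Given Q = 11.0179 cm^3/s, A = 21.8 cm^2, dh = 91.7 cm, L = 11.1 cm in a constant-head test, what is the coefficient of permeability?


Compute hydraulic gradient:
i = dh / L = 91.7 / 11.1 = 8.26126
Then apply Darcy's law:
k = Q / (A * i)
k = 11.0179 / (21.8 * 8.26126)
k = 11.0179 / 180.095
k = 0.061178 cm/s


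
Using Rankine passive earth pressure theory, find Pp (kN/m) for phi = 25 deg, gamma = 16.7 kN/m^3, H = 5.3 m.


Compute passive earth pressure coefficient:
Kp = tan^2(45 + phi/2) = tan^2(57.5) = 2.463913
Compute passive force:
Pp = 0.5 * Kp * gamma * H^2
Pp = 0.5 * 2.463913 * 16.7 * 5.3^2
Pp = 577.91 kN/m


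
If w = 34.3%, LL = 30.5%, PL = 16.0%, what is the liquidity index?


First compute the plasticity index:
PI = LL - PL = 30.5 - 16.0 = 14.5
Then compute the liquidity index:
LI = (w - PL) / PI
LI = (34.3 - 16.0) / 14.5
LI = 1.262


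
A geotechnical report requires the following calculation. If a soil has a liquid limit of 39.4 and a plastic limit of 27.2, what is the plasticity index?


Result: 12.2

Derivation:
Using PI = LL - PL
PI = 39.4 - 27.2
PI = 12.2


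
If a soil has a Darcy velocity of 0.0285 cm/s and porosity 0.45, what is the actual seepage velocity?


Result: 0.06333 cm/s

Derivation:
Using v_s = v_d / n
v_s = 0.0285 / 0.45
v_s = 0.06333 cm/s


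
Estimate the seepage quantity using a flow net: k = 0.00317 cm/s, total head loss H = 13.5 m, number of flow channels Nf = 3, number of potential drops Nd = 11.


Result: 0.0001167 m^3/s per m

Derivation:
Convert k to m/s for unit consistency with H:
k = 0.00317 cm/s = 0.00317 / 100 m/s = 3.17e-05 m/s
Using q = k * H * Nf / Nd
Nf / Nd = 3 / 11 = 0.2727
q = 3.17e-05 * 13.5 * 0.2727
q = 0.0001167 m^3/s per m


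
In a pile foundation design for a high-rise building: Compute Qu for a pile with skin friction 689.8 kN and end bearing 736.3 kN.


Using Qu = Qf + Qb
Qu = 689.8 + 736.3
Qu = 1426.1 kN


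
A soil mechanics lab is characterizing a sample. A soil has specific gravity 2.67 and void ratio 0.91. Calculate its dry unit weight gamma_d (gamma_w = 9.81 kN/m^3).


Using gamma_d = Gs * gamma_w / (1 + e)
gamma_d = 2.67 * 9.81 / (1 + 0.91)
gamma_d = 2.67 * 9.81 / 1.91
gamma_d = 13.713 kN/m^3


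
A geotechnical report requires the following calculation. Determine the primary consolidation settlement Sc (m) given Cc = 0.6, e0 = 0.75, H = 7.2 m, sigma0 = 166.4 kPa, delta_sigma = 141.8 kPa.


Result: 0.6608 m

Derivation:
Using Sc = Cc * H / (1 + e0) * log10((sigma0 + delta_sigma) / sigma0)
Stress ratio = (166.4 + 141.8) / 166.4 = 1.85216
log10(1.85216) = 0.267679
Cc * H / (1 + e0) = 0.6 * 7.2 / (1 + 0.75) = 2.46857
Sc = 2.46857 * 0.267679
Sc = 0.6608 m


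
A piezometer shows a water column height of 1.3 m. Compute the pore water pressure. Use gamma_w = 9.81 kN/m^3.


Using u = gamma_w * h_w
u = 9.81 * 1.3
u = 12.75 kPa


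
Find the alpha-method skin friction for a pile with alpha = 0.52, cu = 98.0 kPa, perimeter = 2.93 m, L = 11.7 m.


Result: 1746.96 kN

Derivation:
Using Qs = alpha * cu * perimeter * L
Qs = 0.52 * 98.0 * 2.93 * 11.7
Qs = 1746.96 kN


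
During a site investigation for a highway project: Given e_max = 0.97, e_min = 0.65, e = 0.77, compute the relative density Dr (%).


Using Dr = (e_max - e) / (e_max - e_min) * 100
e_max - e = 0.97 - 0.77 = 0.2
e_max - e_min = 0.97 - 0.65 = 0.32
Dr = 0.2 / 0.32 * 100
Dr = 62.5 %


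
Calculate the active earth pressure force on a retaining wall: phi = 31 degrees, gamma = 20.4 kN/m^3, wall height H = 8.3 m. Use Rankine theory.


Compute active earth pressure coefficient:
Ka = tan^2(45 - phi/2) = tan^2(29.5) = 0.320099
Compute active force:
Pa = 0.5 * Ka * gamma * H^2
Pa = 0.5 * 0.320099 * 20.4 * 8.3^2
Pa = 224.93 kN/m


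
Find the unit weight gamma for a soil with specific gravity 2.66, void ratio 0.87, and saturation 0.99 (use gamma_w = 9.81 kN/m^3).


Result: 18.473 kN/m^3

Derivation:
Using gamma = gamma_w * (Gs + S*e) / (1 + e)
Numerator: Gs + S*e = 2.66 + 0.99*0.87 = 3.5213
Denominator: 1 + e = 1 + 0.87 = 1.87
gamma = 9.81 * 3.5213 / 1.87
gamma = 18.473 kN/m^3


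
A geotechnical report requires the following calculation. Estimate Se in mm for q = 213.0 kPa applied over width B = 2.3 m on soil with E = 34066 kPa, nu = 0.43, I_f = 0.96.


Using Se = q * B * (1 - nu^2) * I_f / E
1 - nu^2 = 1 - 0.43^2 = 0.8151
Se = 213.0 * 2.3 * 0.8151 * 0.96 / 34066
Se = 0.011253 m
Convert to mm: Se = 0.011253 * 1000 = 11.253 mm


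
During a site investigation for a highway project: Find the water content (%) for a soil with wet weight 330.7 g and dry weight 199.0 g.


Using w = (m_wet - m_dry) / m_dry * 100
m_wet - m_dry = 330.7 - 199.0 = 131.7 g
w = 131.7 / 199.0 * 100
w = 66.18 %


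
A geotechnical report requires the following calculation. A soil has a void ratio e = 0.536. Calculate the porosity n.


Using the relation n = e / (1 + e)
n = 0.536 / (1 + 0.536)
n = 0.536 / 1.536
n = 0.349


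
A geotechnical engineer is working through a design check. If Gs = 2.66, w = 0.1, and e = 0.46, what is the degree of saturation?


Using S = Gs * w / e
S = 2.66 * 0.1 / 0.46
S = 0.5783


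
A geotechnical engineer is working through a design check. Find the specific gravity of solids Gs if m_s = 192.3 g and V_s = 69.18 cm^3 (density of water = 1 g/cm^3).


Using Gs = m_s / (V_s * rho_w)
Since rho_w = 1 g/cm^3:
Gs = 192.3 / 69.18
Gs = 2.78


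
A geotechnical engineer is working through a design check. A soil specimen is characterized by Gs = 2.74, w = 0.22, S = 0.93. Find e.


Using the relation e = Gs * w / S
e = 2.74 * 0.22 / 0.93
e = 0.6482


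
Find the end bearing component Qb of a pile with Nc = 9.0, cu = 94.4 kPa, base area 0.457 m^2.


Result: 388.27 kN

Derivation:
Using Qb = Nc * cu * Ab
Qb = 9.0 * 94.4 * 0.457
Qb = 388.27 kN


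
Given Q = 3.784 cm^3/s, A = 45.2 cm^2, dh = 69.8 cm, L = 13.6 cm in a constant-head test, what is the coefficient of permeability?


Compute hydraulic gradient:
i = dh / L = 69.8 / 13.6 = 5.13235
Then apply Darcy's law:
k = Q / (A * i)
k = 3.784 / (45.2 * 5.13235)
k = 3.784 / 231.982
k = 0.016312 cm/s


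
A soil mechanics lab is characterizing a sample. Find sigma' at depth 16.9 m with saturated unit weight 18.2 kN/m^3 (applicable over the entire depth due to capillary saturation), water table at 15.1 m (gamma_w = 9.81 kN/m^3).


Total stress = gamma_sat * depth
sigma = 18.2 * 16.9 = 307.58 kPa
Pore water pressure u = gamma_w * (depth - d_wt)
u = 9.81 * (16.9 - 15.1) = 17.658 kPa
Effective stress = sigma - u
sigma' = 307.58 - 17.658 = 289.92 kPa


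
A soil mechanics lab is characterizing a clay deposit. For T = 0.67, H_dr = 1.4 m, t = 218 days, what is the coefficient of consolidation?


Using cv = T * H_dr^2 / t
H_dr^2 = 1.4^2 = 1.96
cv = 0.67 * 1.96 / 218
cv = 0.00602 m^2/day


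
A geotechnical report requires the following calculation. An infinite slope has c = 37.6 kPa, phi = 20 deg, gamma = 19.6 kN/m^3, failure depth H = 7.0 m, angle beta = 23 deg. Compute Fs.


Using Fs = c / (gamma*H*sin(beta)*cos(beta)) + tan(phi)/tan(beta)
Cohesion contribution = 37.6 / (19.6*7.0*sin(23)*cos(23))
Cohesion contribution = 0.761956
Friction contribution = tan(20)/tan(23) = 0.85746
Fs = 0.761956 + 0.85746
Fs = 1.619


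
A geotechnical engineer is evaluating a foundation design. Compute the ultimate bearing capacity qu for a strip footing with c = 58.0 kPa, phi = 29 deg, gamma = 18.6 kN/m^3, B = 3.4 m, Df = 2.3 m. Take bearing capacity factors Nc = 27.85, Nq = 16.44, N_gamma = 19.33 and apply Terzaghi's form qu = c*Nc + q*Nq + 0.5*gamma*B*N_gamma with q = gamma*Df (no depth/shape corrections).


Compute qu = c*Nc + gamma*Df*Nq + 0.5*gamma*B*N_gamma
Term 1: 58.0 * 27.85 = 1615.3
Term 2: 18.6 * 2.3 * 16.44 = 703.3032
Term 3: 0.5 * 18.6 * 3.4 * 19.33 = 611.2146
qu = 1615.3 + 703.3032 + 611.2146
qu = 2929.82 kPa


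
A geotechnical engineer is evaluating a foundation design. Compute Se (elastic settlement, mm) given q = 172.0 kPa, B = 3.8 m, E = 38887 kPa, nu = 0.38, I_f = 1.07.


Using Se = q * B * (1 - nu^2) * I_f / E
1 - nu^2 = 1 - 0.38^2 = 0.8556
Se = 172.0 * 3.8 * 0.8556 * 1.07 / 38887
Se = 0.015387 m
Convert to mm: Se = 0.015387 * 1000 = 15.387 mm


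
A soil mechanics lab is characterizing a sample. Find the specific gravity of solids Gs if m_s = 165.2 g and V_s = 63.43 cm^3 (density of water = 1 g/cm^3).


Result: 2.604

Derivation:
Using Gs = m_s / (V_s * rho_w)
Since rho_w = 1 g/cm^3:
Gs = 165.2 / 63.43
Gs = 2.604


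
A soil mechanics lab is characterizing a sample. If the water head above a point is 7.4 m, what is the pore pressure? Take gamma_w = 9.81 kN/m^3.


Using u = gamma_w * h_w
u = 9.81 * 7.4
u = 72.59 kPa


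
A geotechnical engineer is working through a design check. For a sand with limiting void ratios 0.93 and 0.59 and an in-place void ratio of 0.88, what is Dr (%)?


Using Dr = (e_max - e) / (e_max - e_min) * 100
e_max - e = 0.93 - 0.88 = 0.05
e_max - e_min = 0.93 - 0.59 = 0.34
Dr = 0.05 / 0.34 * 100
Dr = 14.71 %


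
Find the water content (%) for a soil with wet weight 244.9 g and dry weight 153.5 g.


Using w = (m_wet - m_dry) / m_dry * 100
m_wet - m_dry = 244.9 - 153.5 = 91.4 g
w = 91.4 / 153.5 * 100
w = 59.54 %


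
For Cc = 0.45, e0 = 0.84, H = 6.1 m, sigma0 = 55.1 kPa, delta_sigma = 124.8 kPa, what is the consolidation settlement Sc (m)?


Using Sc = Cc * H / (1 + e0) * log10((sigma0 + delta_sigma) / sigma0)
Stress ratio = (55.1 + 124.8) / 55.1 = 3.26497
log10(3.26497) = 0.51388
Cc * H / (1 + e0) = 0.45 * 6.1 / (1 + 0.84) = 1.49185
Sc = 1.49185 * 0.51388
Sc = 0.7666 m


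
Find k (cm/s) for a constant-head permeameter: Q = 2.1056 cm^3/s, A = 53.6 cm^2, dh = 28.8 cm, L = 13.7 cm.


Compute hydraulic gradient:
i = dh / L = 28.8 / 13.7 = 2.10219
Then apply Darcy's law:
k = Q / (A * i)
k = 2.1056 / (53.6 * 2.10219)
k = 2.1056 / 112.677
k = 0.018687 cm/s


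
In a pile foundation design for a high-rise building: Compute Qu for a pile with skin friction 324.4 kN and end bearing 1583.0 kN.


Using Qu = Qf + Qb
Qu = 324.4 + 1583.0
Qu = 1907.4 kN
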